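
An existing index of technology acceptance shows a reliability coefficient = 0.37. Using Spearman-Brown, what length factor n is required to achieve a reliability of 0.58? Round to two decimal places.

2.35

Invert Spearman-Brown to solve for n:
n = r*(1 − r) / [ r (1 − r*) ]
n = [0.58 × 0.63] / [0.37 × 0.42]
  = 0.3654 / 0.1554 = 2.3514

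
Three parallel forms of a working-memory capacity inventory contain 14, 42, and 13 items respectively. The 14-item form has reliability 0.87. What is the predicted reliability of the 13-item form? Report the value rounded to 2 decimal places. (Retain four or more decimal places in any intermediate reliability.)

0.86

Only the ratio of lengths matters: n = 13/14 = 0.9286
r_{13} = n·r / (1 + (n − 1)·r) = 0.8079 / 0.9379 ≈ 0.8614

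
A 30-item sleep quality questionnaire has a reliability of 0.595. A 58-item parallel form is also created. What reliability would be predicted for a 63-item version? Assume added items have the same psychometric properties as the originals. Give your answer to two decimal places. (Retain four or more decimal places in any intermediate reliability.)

The 58-item form is not needed; work directly from the 30-item form with n = 63/30 = 2.1000.
r_{63} = n·r / (1 + (n − 1)·r) = 1.2495 / 1.6545 ≈ 0.7552

0.76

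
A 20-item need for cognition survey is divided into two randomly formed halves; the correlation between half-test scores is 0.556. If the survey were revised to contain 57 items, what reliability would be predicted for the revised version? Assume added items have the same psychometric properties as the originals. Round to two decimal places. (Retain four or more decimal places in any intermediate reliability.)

0.88

Spearman-Brown correction (n = 2): r_full = 2·0.556/(1 + 0.556) = 0.7147
Length factor from 20 to 57 items: n = 57/20 = 2.8500
r_new = n·r_full / (1 + (n − 1)·r_full) = 2.0369 / 2.3222 ≈ 0.8771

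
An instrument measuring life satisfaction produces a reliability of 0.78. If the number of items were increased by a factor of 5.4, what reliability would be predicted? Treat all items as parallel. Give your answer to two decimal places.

r_new = 5.4·0.78 / [1 + (5.4 − 1)·0.78]
     = 4.2120 / 4.4320 = 0.9504

0.95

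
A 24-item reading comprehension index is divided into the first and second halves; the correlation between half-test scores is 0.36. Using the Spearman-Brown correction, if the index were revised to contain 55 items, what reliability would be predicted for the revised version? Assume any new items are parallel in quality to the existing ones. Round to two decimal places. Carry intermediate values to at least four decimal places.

0.72

Spearman-Brown correction (n = 2): r_full = 2·0.36/(1 + 0.36) = 0.5294
Length factor from 24 to 55 items: n = 55/24 = 2.2917
r_new = n·r_full / (1 + (n − 1)·r_full) = 1.2132 / 1.6838 ≈ 0.7205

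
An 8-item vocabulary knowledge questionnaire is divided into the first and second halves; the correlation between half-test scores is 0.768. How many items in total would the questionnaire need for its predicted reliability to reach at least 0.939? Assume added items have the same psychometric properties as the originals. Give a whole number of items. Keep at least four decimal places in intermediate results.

19

r_full = 2(0.768)/(1 + 0.768) = 0.8688
n = r_tgt(1 − r_full) / [r_full(1 − r_tgt)] = 0.939 × 0.1312 / (0.8688 × 0.061) ≈ 2.3246
Required items = 2.3246 × 8 = 18.60, so 19 items.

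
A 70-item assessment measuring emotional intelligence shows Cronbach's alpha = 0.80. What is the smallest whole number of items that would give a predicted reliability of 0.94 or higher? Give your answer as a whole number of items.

Invert Spearman-Brown to solve for n:
n = r_target (1 − r_old) / [ r_old (1 − r_target) ]
n = 0.94(1 − 0.80) / [0.80(1 − 0.94)]
  = 0.1880 / 0.0480 = 3.9167
3.9167 × 70 = 274.17 → 275 items

275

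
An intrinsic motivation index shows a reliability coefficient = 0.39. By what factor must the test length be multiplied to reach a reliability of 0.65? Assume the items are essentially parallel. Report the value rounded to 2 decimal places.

2.90

Rearranging the Spearman-Brown formula for n,
n = r_target (1 − r_old) / [ r_old (1 − r_target) ]
n = [0.65 × 0.61] / [0.39 × 0.35]
n = 0.3965 / 0.1365 ≈ 2.9048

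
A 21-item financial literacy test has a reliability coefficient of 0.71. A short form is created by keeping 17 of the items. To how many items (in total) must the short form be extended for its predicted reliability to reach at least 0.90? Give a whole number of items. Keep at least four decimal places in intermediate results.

First, r for the 17-item form: n = 17/21 = 0.8095, so r_17 = 0.8095·0.71/(1 + (0.8095 − 1)·0.71) = 0.6646
Length factor from the short form to reach 0.90: n' = 0.90(1 − 0.6646) / [0.6646(1 − 0.90)] ≈ 4.5420
Total items = 4.5420 × 17 = 77.21, rounded up to 78.

78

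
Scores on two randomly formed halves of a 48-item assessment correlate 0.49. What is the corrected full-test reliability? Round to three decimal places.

0.658

Apply the Spearman-Brown correction with n = 2:
r_full = 2r_hh / (1 + r_hh) = 2 × 0.49 / (1 + 0.49)
       = 0.9800 / 1.4900 = 0.6577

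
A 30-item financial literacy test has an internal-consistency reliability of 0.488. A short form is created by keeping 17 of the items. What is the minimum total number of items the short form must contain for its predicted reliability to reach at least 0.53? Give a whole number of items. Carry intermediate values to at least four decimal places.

36

First, r for the 17-item form: n = 17/30 = 0.5667, so r_17 = 0.5667·0.488/(1 + (0.5667 − 1)·0.488) = 0.3507
Length factor from the short form to reach 0.53: n' = 0.53(1 − 0.3507) / [0.3507(1 − 0.53)] ≈ 2.0878
Total items = 2.0878 × 17 = 35.49, rounded up to 36.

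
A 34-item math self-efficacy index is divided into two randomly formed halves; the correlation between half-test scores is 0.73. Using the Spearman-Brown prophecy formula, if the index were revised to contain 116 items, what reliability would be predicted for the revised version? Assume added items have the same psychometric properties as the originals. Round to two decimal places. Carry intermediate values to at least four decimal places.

Full-test reliability from the split-half r: r_full = 2(0.73)/(1 + 0.73) = 0.8439
Length factor from 34 to 116 items: n = 116/34 = 3.4118
r_new = n·r_full / (1 + (n − 1)·r_full) = 2.8792 / 3.0353 ≈ 0.9486

0.95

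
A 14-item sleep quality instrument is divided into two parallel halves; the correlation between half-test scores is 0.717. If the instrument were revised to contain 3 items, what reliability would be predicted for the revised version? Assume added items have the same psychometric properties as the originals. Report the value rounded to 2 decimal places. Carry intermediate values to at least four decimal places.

0.52

First correct the split-half correlation to full-test reliability: r_full = 2 × 0.717 / (1 + 0.717) ≈ 0.8352
Then adjust to 3 items: n = 3/14 = 0.2143
r_new = n·r_full / (1 + (n − 1)·r_full) = 0.1790 / 0.3438 ≈ 0.5207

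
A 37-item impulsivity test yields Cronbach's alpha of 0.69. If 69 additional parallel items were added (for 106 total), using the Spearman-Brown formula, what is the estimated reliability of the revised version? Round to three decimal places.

n = 106/37 = 2.8649
Apply the Spearman-Brown prophecy formula, r' = nr / [1 + (n − 1)r]:
r_new = 2.8649·0.69 / [1 + (2.8649 − 1)·0.69]
     = 1.9768 / 2.2868 = 0.8644

0.864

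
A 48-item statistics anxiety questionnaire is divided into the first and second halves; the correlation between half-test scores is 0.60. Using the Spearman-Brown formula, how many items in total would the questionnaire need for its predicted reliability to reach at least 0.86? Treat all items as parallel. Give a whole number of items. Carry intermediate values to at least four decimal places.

99

r_full = 2(0.60)/(1 + 0.60) = 0.7500
Solve Spearman-Brown for n: n = 0.86(1 − 0.7500) / [0.7500(1 − 0.86)] = 2.0476
Required items = 2.0476 × 48 = 98.28, so 99 items.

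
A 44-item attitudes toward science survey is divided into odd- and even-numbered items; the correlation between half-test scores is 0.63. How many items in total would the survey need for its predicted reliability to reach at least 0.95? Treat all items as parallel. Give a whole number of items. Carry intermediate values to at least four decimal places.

246

r_full = 2(0.63)/(1 + 0.63) = 0.7730
n = r_tgt(1 − r_full) / [r_full(1 − r_tgt)] = 0.95 × 0.2270 / (0.7730 × 0.05) ≈ 5.5796
Required items = 5.5796 × 44 = 245.50, so 246 items.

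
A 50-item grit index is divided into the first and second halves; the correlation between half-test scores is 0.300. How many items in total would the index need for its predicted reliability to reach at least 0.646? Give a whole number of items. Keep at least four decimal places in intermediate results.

107

r_full = 2(0.300)/(1 + 0.300) = 0.4615
Solve Spearman-Brown for n: n = 0.646(1 − 0.4615) / [0.4615(1 − 0.646)] = 2.1293
Items = 2.1293 × 50 ≈ 106.47 → 107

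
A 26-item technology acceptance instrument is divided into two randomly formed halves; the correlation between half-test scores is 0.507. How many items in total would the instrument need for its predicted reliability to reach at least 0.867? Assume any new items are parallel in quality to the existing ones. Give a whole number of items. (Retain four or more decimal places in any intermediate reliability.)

r_full = 2(0.507)/(1 + 0.507) = 0.6729
n = r_tgt(1 − r_full) / [r_full(1 − r_tgt)] = 0.867 × 0.3271 / (0.6729 × 0.133) ≈ 3.1688
Items = 3.1688 × 26 ≈ 82.39 → 83

83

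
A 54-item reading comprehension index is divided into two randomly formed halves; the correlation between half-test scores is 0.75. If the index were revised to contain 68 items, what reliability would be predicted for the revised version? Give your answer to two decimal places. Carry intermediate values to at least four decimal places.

Full-test reliability from the split-half r: r_full = 2(0.75)/(1 + 0.75) = 0.8571
Then adjust to 68 items: n = 68/54 = 1.2593
r_new = n·r_full / (1 + (n − 1)·r_full) = 1.0793 / 1.2222 ≈ 0.8831

0.88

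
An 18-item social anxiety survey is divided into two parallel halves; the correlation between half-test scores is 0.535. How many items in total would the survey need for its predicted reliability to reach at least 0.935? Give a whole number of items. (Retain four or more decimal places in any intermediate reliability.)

113

r_full = 2(0.535)/(1 + 0.535) = 0.6971
n = r_tgt(1 − r_full) / [r_full(1 − r_tgt)] = 0.935 × 0.3029 / (0.6971 × 0.065) ≈ 6.2503
Required items = 6.2503 × 18 = 112.51, so 113 items.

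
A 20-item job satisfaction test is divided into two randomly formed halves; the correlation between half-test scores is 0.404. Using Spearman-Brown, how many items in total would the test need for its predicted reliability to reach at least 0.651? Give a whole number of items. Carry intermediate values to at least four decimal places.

28

Corrected full-test reliability: r_full = 2 × 0.404 / (1 + 0.404) ≈ 0.5755
n = r_tgt(1 − r_full) / [r_full(1 − r_tgt)] = 0.651 × 0.4245 / (0.5755 × 0.349) ≈ 1.3759
Items = 1.3759 × 20 ≈ 27.52 → 28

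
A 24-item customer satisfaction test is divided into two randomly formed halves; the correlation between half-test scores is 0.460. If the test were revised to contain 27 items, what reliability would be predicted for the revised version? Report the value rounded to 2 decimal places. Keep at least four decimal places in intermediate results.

Full-test reliability from the split-half r: r_full = 2(0.460)/(1 + 0.460) = 0.6301
Then adjust to 27 items: n = 27/24 = 1.1250
r_new = n·r_full / (1 + (n − 1)·r_full) = 0.7089 / 1.0788 ≈ 0.6571

0.66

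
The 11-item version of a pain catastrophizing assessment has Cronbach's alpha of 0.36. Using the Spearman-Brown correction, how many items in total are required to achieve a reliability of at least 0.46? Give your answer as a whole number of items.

n = [0.46 × 0.64] / [0.36 × 0.54]
n = 0.2944 / 0.1944 ≈ 1.5144
1.5144 × 11 = 16.66 → 17 items

17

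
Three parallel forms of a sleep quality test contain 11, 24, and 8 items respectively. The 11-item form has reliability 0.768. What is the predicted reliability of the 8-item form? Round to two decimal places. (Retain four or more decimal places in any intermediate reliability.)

Only the ratio of lengths matters: n = 8/11 = 0.7273
r_{8} = n·r / (1 + (n − 1)·r) = 0.5586 / 0.7906 ≈ 0.7066

0.71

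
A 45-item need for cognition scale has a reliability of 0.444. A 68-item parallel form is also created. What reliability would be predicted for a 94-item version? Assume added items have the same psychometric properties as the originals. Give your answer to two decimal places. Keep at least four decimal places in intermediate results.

0.63

The 68-item form is not needed; work directly from the 45-item form with n = 94/45 = 2.0889.
r_{94} = n·r / (1 + (n − 1)·r) = 0.9275 / 1.4835 ≈ 0.6252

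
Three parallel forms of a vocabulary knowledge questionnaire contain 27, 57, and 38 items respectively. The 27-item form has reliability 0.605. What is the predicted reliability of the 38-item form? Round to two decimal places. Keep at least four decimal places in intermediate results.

Only the ratio of lengths matters: n = 38/27 = 1.4074
r_{38} = n·r / (1 + (n − 1)·r) = 0.8515 / 1.2465 ≈ 0.6831

0.68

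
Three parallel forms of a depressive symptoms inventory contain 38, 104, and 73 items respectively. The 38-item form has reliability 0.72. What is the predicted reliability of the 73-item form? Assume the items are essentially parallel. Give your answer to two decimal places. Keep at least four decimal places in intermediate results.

The 104-item form is not needed; work directly from the 38-item form with n = 73/38 = 1.9211.
r_{73} = n·r / (1 + (n − 1)·r) = 1.3832 / 1.6632 ≈ 0.8316

0.83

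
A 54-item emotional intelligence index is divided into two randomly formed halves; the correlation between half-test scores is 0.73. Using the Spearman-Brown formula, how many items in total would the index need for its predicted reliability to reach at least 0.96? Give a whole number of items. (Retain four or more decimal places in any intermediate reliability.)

240

Corrected full-test reliability: r_full = 2 × 0.73 / (1 + 0.73) ≈ 0.8439
n = r_tgt(1 − r_full) / [r_full(1 − r_tgt)] = 0.96 × 0.1561 / (0.8439 × 0.04) ≈ 4.4394
Required items = 4.4394 × 54 = 239.73, so 240 items.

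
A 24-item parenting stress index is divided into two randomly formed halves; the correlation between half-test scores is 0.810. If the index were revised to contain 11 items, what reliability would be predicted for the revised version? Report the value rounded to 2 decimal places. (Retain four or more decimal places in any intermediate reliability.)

Spearman-Brown correction (n = 2): r_full = 2·0.810/(1 + 0.810) = 0.8950
Length factor from 24 to 11 items: n = 11/24 = 0.4583
r_new = n·r_full / (1 + (n − 1)·r_full) = 0.4102 / 0.5152 ≈ 0.7962

0.80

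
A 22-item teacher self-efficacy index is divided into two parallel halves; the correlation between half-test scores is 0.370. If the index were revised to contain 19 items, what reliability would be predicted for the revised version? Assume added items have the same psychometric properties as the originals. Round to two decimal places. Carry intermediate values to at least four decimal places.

Spearman-Brown correction (n = 2): r_full = 2·0.370/(1 + 0.370) = 0.5401
Length factor from 22 to 19 items: n = 19/22 = 0.8636
r_new = n·r_full / (1 + (n − 1)·r_full) = 0.4664 / 0.9263 ≈ 0.5035

0.50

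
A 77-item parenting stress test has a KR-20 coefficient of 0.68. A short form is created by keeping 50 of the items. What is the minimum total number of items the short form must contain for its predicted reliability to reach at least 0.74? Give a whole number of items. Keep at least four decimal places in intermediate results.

104

First, r for the 50-item form: n = 50/77 = 0.6494, so r_50 = 0.6494·0.68/(1 + (0.6494 − 1)·0.68) = 0.5798
Length factor from the short form to reach 0.74: n' = 0.74(1 − 0.5798) / [0.5798(1 − 0.74)] ≈ 2.0627
Items = 2.0627 × 50 ≈ 103.14 → 104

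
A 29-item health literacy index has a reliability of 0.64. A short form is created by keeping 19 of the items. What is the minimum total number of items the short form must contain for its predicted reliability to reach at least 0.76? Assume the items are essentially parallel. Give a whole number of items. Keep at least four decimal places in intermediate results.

52

Short-form reliability: n = 19/29 = 0.6552; r_19 = n·r/(1+(n−1)r) ≈ 0.5381
Length factor from the short form to reach 0.76: n' = 0.76(1 − 0.5381) / [0.5381(1 − 0.76)] ≈ 2.7182
Items = 2.7182 × 19 ≈ 51.65 → 52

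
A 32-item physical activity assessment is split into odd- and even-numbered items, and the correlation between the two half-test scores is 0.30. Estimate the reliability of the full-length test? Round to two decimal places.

0.46

Apply the Spearman-Brown correction with n = 2:
r_full = 2r_hh / (1 + r_hh) = 2 × 0.30 / (1 + 0.30)
       = 0.6000 / 1.3000 = 0.4615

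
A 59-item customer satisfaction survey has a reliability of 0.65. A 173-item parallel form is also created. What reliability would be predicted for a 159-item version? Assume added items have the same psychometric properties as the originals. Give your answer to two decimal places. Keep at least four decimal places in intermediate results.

The 173-item form is not needed; work directly from the 59-item form with n = 159/59 = 2.6949.
r_{159} = n·r / (1 + (n − 1)·r) = 1.7517 / 2.1017 ≈ 0.8335

0.83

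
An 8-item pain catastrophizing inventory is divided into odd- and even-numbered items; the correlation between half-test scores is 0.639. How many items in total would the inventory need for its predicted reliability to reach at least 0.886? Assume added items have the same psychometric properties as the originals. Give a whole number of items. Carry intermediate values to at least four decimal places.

18

r_full = 2(0.639)/(1 + 0.639) = 0.7797
n = r_tgt(1 − r_full) / [r_full(1 − r_tgt)] = 0.886 × 0.2203 / (0.7797 × 0.114) ≈ 2.1959
Required items = 2.1959 × 8 = 17.57, so 18 items.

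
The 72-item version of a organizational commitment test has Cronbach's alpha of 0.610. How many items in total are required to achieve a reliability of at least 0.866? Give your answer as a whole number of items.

298

Spearman-Brown solved for the length factor n:
n = r_target (1 − r_old) / [ r_old (1 − r_target) ]
n = [0.866 × 0.390] / [0.610 × 0.134]
  = 0.337740 / 0.081740 = 4.1319
So the test needs 4.1319 × 72 ≈ 297.50 items; rounding up, 298.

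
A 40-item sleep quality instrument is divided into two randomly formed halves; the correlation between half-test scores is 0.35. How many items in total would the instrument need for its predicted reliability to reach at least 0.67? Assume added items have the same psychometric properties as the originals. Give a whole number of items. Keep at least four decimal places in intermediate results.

r_full = 2(0.35)/(1 + 0.35) = 0.5185
n = r_tgt(1 − r_full) / [r_full(1 − r_tgt)] = 0.67 × 0.4815 / (0.5185 × 0.33) ≈ 1.8854
Items = 1.8854 × 40 ≈ 75.42 → 76

76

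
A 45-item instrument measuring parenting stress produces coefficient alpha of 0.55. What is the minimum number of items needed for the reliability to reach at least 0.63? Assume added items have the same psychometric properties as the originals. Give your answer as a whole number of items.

Spearman-Brown solved for the length factor n:
n = r*(1 − r) / [ r (1 − r*) ]
n = [0.63 × 0.45] / [0.55 × 0.37]
n = 0.2835 / 0.2035 ≈ 1.3931
1.3931 × 45 = 62.69 → 63 items

63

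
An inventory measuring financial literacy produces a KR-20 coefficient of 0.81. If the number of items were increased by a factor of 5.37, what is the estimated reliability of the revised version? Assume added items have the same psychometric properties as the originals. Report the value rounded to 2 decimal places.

0.96

r_new = (5.37 × 0.81) / (1 + (5.37 − 1) × 0.81)
r_new = 4.3497 / 4.5397 ≈ 0.9581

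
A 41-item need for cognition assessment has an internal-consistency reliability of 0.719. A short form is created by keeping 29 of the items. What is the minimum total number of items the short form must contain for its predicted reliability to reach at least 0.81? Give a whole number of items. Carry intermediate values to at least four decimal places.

Short-form reliability: n = 29/41 = 0.7073; r_29 = n·r/(1+(n−1)r) ≈ 0.6441
Length factor from the short form to reach 0.81: n' = 0.81(1 − 0.6441) / [0.6441(1 − 0.81)] ≈ 2.3556
Total items = 2.3556 × 29 = 68.31, rounded up to 69.

69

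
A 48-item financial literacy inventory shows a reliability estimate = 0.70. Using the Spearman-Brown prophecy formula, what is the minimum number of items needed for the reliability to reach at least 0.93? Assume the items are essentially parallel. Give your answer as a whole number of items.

274

n = 0.93 × (1 − 0.70) / [ 0.70 × (1 − 0.93) ]
  = 0.2790 / 0.0490 = 5.6939
5.6939 × 48 = 273.31 → 274 items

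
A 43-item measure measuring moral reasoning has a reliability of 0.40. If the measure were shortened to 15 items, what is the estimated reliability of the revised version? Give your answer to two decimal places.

Length ratio n = 15/43 = 0.3488
By Spearman-Brown, r_new = n r / (1 + (n − 1) r).
r_new = 0.3488·0.40 / [1 + (0.3488 − 1)·0.40]
r_new = 0.1395 / 0.7395 ≈ 0.1886

0.19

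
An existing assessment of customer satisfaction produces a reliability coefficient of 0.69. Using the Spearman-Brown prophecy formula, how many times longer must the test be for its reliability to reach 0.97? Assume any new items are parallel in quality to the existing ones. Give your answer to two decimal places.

14.53

Spearman-Brown solved for the length factor n:
n = r*(1 − r) / [ r (1 − r*) ]
n = [0.97 × 0.31] / [0.69 × 0.03]
  = 0.3007 / 0.0207 = 14.5266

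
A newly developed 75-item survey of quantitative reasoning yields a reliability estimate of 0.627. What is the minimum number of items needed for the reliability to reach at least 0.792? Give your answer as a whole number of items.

n = [0.792 × 0.373] / [0.627 × 0.208]
n = 0.295416 / 0.130416 ≈ 2.2652
2.2652 × 75 = 169.89 → 170 items

170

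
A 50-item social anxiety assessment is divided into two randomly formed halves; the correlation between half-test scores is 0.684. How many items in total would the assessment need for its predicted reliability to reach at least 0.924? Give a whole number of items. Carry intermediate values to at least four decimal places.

Corrected full-test reliability: r_full = 2 × 0.684 / (1 + 0.684) ≈ 0.8124
Solve Spearman-Brown for n: n = 0.924(1 − 0.8124) / [0.8124(1 − 0.924)] = 2.8075
Items = 2.8075 × 50 ≈ 140.38 → 141

141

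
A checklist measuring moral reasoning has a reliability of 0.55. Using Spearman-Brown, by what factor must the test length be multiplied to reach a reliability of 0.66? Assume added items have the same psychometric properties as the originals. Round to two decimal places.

1.59

Invert Spearman-Brown to solve for n:
n = r*(1 − r) / [ r (1 − r*) ]
n = [0.66 × 0.45] / [0.55 × 0.34]
  = 0.2970 / 0.1870 = 1.5882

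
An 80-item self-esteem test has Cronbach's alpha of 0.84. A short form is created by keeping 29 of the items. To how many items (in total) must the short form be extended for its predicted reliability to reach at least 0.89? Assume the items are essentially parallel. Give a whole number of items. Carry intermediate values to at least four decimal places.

124

Short-form reliability: n = 29/80 = 0.3625; r_29 = n·r/(1+(n−1)r) ≈ 0.6555
Length factor from the short form to reach 0.89: n' = 0.89(1 − 0.6555) / [0.6555(1 − 0.89)] ≈ 4.2522
Items = 4.2522 × 29 ≈ 123.31 → 124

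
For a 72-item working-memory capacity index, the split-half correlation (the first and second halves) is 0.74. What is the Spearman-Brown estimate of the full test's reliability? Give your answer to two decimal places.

Each half is half the length of the full test, so the full test is n = 2 times a half.
r_full = 2(0.74) / (1 + 0.74)
       = 1.4800 / 1.7400 = 0.8506

0.85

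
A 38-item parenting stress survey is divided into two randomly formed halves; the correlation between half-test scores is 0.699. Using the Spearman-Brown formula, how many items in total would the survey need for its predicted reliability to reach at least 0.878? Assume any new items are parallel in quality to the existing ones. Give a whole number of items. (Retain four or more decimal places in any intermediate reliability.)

59

Corrected full-test reliability: r_full = 2 × 0.699 / (1 + 0.699) ≈ 0.8228
n = r_tgt(1 − r_full) / [r_full(1 − r_tgt)] = 0.878 × 0.1772 / (0.8228 × 0.122) ≈ 1.5499
Items = 1.5499 × 38 ≈ 58.90 → 59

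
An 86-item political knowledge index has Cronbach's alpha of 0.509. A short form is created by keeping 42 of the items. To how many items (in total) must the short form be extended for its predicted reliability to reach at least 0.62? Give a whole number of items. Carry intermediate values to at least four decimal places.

First, r for the 42-item form: n = 42/86 = 0.4884, so r_42 = 0.4884·0.509/(1 + (0.4884 − 1)·0.509) = 0.3361
Length factor from the short form to reach 0.62: n' = 0.62(1 − 0.3361) / [0.3361(1 − 0.62)] ≈ 3.2229
Items = 3.2229 × 42 ≈ 135.36 → 136

136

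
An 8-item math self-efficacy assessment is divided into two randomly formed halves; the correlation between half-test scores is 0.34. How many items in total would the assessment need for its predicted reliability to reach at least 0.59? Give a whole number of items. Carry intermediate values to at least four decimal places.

12

Corrected full-test reliability: r_full = 2 × 0.34 / (1 + 0.34) ≈ 0.5075
Solve Spearman-Brown for n: n = 0.59(1 − 0.5075) / [0.5075(1 − 0.59)] = 1.3965
Required items = 1.3965 × 8 = 11.17, so 12 items.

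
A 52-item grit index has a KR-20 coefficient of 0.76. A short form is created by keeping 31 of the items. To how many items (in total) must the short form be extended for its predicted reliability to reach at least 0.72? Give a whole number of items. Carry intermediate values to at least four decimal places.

43

Short-form reliability: n = 31/52 = 0.5962; r_31 = n·r/(1+(n−1)r) ≈ 0.6537
Length factor from the short form to reach 0.72: n' = 0.72(1 − 0.6537) / [0.6537(1 − 0.72)] ≈ 1.3622
Items = 1.3622 × 31 ≈ 42.23 → 43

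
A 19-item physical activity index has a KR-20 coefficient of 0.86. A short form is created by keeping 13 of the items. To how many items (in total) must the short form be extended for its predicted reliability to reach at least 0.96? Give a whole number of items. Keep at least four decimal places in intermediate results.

First, r for the 13-item form: n = 13/19 = 0.6842, so r_13 = 0.6842·0.86/(1 + (0.6842 − 1)·0.86) = 0.8078
Length factor from the short form to reach 0.96: n' = 0.96(1 − 0.8078) / [0.8078(1 − 0.96)] ≈ 5.7103
Total items = 5.7103 × 13 = 74.23, rounded up to 75.

75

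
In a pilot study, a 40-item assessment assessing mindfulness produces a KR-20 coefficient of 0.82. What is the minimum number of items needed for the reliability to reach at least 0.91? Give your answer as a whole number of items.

89

Invert Spearman-Brown to solve for n:
n = r_target (1 − r_old) / [ r_old (1 − r_target) ]
n = [0.91 × 0.18] / [0.82 × 0.09]
n = 0.1638 / 0.0738 ≈ 2.2195
2.2195 × 40 = 88.78 → 89 items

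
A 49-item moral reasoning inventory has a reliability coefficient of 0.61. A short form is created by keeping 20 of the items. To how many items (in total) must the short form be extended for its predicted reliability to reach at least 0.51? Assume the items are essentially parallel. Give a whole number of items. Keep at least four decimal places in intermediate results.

33

Short-form reliability: n = 20/49 = 0.4082; r_20 = n·r/(1+(n−1)r) ≈ 0.3897
Length factor from the short form to reach 0.51: n' = 0.51(1 − 0.3897) / [0.3897(1 − 0.51)] ≈ 1.6300
Total items = 1.6300 × 20 = 32.60, rounded up to 33.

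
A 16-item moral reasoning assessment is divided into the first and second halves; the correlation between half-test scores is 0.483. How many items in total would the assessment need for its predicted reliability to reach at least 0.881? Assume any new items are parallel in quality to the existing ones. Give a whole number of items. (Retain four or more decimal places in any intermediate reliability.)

Corrected full-test reliability: r_full = 2 × 0.483 / (1 + 0.483) ≈ 0.6514
Solve Spearman-Brown for n: n = 0.881(1 − 0.6514) / [0.6514(1 − 0.881)] = 3.9619
Required items = 3.9619 × 16 = 63.39, so 64 items.

64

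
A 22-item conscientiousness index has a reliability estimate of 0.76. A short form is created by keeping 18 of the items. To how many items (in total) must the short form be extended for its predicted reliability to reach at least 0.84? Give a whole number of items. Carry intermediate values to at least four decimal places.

First, r for the 18-item form: n = 18/22 = 0.8182, so r_18 = 0.8182·0.76/(1 + (0.8182 − 1)·0.76) = 0.7215
Length factor from the short form to reach 0.84: n' = 0.84(1 − 0.7215) / [0.7215(1 − 0.84)] ≈ 2.0265
Items = 2.0265 × 18 ≈ 36.48 → 37

37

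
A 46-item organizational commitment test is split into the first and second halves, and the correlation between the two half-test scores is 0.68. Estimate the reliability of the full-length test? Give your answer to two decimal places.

0.81

r_full = 2r_hh / (1 + r_hh) = 2 × 0.68 / (1 + 0.68)
       = 1.3600 / 1.6800 = 0.8095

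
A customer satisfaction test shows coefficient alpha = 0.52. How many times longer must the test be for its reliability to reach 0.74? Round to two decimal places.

Invert Spearman-Brown to solve for n:
n = r_target (1 − r_old) / [ r_old (1 − r_target) ]
n = 0.74(1 − 0.52) / [0.52(1 − 0.74)]
  = 0.3552 / 0.1352 = 2.6272

2.63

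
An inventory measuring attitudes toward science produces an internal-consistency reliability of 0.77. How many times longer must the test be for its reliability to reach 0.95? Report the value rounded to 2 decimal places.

5.68

Invert Spearman-Brown to solve for n:
n = r*(1 − r) / [ r (1 − r*) ]
n = 0.95 × (1 − 0.77) / [ 0.77 × (1 − 0.95) ]
n = 0.2185 / 0.0385 ≈ 5.6753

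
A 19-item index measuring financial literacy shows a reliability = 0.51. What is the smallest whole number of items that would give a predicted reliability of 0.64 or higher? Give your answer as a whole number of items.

n = 0.64(1 − 0.51) / [0.51(1 − 0.64)]
  = 0.3136 / 0.1836 = 1.7081
So the test needs 1.7081 × 19 ≈ 32.45 items; rounding up, 33.

33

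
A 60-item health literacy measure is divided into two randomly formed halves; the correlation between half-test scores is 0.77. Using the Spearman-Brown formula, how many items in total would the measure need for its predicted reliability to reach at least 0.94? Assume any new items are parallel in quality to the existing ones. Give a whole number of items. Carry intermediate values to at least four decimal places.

r_full = 2(0.77)/(1 + 0.77) = 0.8701
n = r_tgt(1 − r_full) / [r_full(1 − r_tgt)] = 0.94 × 0.1299 / (0.8701 × 0.06) ≈ 2.3389
Required items = 2.3389 × 60 = 140.33, so 141 items.

141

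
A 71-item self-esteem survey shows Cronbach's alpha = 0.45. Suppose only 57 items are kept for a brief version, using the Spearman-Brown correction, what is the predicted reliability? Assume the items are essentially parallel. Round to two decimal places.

n = 57/71 = 0.8028
By Spearman-Brown, r_new = n r / (1 + (n − 1) r).
r_new = (0.8028 × 0.45) / (1 + (0.8028 − 1) × 0.45)
     = 0.3613 / 0.9113 = 0.3965

0.40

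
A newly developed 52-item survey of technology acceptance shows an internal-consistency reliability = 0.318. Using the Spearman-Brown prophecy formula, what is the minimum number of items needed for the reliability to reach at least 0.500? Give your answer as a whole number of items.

112

n = 0.500 × (1 − 0.318) / [ 0.318 × (1 − 0.500) ]
n = 0.341000 / 0.159000 ≈ 2.1447
Items needed = n × 52 = 2.1447 × 52 ≈ 111.52 → round up to 112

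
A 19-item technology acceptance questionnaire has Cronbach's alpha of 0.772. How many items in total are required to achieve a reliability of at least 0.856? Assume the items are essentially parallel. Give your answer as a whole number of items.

34

n = 0.856(1 − 0.772) / [0.772(1 − 0.856)]
n = 0.195168 / 0.111168 ≈ 1.7556
Items needed = n × 19 = 1.7556 × 19 ≈ 33.36 → round up to 34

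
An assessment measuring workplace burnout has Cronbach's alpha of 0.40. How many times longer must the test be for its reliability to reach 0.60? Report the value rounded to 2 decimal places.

Spearman-Brown solved for the length factor n:
n = r*(1 − r) / [ r (1 − r*) ]
n = [0.60 × 0.60] / [0.40 × 0.40]
n = 0.3600 / 0.1600 ≈ 2.2500

2.25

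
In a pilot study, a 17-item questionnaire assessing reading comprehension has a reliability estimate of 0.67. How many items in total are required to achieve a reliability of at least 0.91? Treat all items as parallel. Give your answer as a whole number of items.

85

Rearranging the Spearman-Brown formula for n,
n = r*(1 − r) / [ r (1 − r*) ]
n = 0.91 × (1 − 0.67) / [ 0.67 × (1 − 0.91) ]
n = 0.3003 / 0.0603 ≈ 4.9801
So the test needs 4.9801 × 17 ≈ 84.66 items; rounding up, 85.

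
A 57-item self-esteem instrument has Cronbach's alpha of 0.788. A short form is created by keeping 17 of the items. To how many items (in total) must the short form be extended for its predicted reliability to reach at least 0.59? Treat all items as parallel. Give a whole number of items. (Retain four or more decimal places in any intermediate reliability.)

23

Short-form reliability: n = 17/57 = 0.2982; r_17 = n·r/(1+(n−1)r) ≈ 0.5257
Then solve for n' with r_old = 0.5257, r_target = 0.59: n' = 0.59(1 − 0.5257)/[0.5257(1 − 0.59)] = 1.2983
Items = 1.2983 × 17 ≈ 22.07 → 23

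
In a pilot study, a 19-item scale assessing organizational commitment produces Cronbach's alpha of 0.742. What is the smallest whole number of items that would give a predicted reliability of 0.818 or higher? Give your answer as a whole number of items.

Invert Spearman-Brown to solve for n:
n = r_target (1 − r_old) / [ r_old (1 − r_target) ]
n = 0.818(1 − 0.742) / [0.742(1 − 0.818)]
n = 0.211044 / 0.135044 ≈ 1.5628
Items needed = n × 19 = 1.5628 × 19 ≈ 29.69 → round up to 30

30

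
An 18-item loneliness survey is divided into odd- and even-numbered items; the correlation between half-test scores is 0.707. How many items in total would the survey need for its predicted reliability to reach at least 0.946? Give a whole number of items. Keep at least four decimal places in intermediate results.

r_full = 2(0.707)/(1 + 0.707) = 0.8284
n = r_tgt(1 − r_full) / [r_full(1 − r_tgt)] = 0.946 × 0.1716 / (0.8284 × 0.054) ≈ 3.6289
Required items = 3.6289 × 18 = 65.32, so 66 items.

66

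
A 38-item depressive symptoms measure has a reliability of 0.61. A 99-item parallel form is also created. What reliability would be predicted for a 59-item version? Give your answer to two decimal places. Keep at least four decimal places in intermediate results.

0.71

The 99-item form is not needed; work directly from the 38-item form with n = 59/38 = 1.5526.
r_{59} = n·r / (1 + (n − 1)·r) = 0.9471 / 1.3371 ≈ 0.7083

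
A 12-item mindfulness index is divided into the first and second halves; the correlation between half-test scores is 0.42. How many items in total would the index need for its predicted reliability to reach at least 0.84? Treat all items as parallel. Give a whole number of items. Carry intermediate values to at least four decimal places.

r_full = 2(0.42)/(1 + 0.42) = 0.5915
n = r_tgt(1 − r_full) / [r_full(1 − r_tgt)] = 0.84 × 0.4085 / (0.5915 × 0.16) ≈ 3.6257
Required items = 3.6257 × 12 = 43.51, so 44 items.

44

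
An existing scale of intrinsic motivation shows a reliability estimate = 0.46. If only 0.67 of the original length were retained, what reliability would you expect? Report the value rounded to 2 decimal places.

r_new = 0.67·0.46 / [1 + (0.67 − 1)·0.46]
r_new = 0.3082 / 0.8482 ≈ 0.3634

0.36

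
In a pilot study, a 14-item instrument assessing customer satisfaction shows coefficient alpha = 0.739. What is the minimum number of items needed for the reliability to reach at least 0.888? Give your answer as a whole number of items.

Spearman-Brown solved for the length factor n:
n = r*(1 − r) / [ r (1 − r*) ]
n = 0.888 × (1 − 0.739) / [ 0.739 × (1 − 0.888) ]
  = 0.231768 / 0.082768 = 2.8002
Items needed = n × 14 = 2.8002 × 14 ≈ 39.20 → round up to 40

40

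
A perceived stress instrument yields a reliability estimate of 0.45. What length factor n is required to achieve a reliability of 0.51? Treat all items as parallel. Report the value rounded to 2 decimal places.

1.27

n = 0.51 × (1 − 0.45) / [ 0.45 × (1 − 0.51) ]
n = 0.2805 / 0.2205 ≈ 1.2721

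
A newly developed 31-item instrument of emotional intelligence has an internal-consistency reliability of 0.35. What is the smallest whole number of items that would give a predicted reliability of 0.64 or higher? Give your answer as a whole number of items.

Spearman-Brown solved for the length factor n:
n = r_target (1 − r_old) / [ r_old (1 − r_target) ]
n = [0.64 × 0.65] / [0.35 × 0.36]
  = 0.4160 / 0.1260 = 3.3016
3.3016 × 31 = 102.35 → 103 items

103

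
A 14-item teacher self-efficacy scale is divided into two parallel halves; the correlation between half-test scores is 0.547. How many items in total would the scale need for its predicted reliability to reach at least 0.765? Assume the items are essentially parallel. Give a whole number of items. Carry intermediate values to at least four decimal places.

19

r_full = 2(0.547)/(1 + 0.547) = 0.7072
n = r_tgt(1 − r_full) / [r_full(1 − r_tgt)] = 0.765 × 0.2928 / (0.7072 × 0.235) ≈ 1.3478
Required items = 1.3478 × 14 = 18.87, so 19 items.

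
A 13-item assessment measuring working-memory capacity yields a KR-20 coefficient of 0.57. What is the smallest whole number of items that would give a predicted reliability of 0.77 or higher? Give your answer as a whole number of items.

Rearranging the Spearman-Brown formula for n,
n = r_target (1 − r_old) / [ r_old (1 − r_target) ]
n = 0.77(1 − 0.57) / [0.57(1 − 0.77)]
n = 0.3311 / 0.1311 ≈ 2.5256
2.5256 × 13 = 32.83 → 33 items

33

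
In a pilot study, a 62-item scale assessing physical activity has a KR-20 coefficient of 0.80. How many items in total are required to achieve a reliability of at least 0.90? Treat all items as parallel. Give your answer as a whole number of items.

140

Invert Spearman-Brown to solve for n:
n = r_target (1 − r_old) / [ r_old (1 − r_target) ]
n = 0.90(1 − 0.80) / [0.80(1 − 0.90)]
  = 0.1800 / 0.0800 = 2.2500
Items needed = n × 62 = 2.2500 × 62 ≈ 139.50 → round up to 140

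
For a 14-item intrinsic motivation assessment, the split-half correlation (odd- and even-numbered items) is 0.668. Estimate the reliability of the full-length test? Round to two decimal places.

Apply the Spearman-Brown correction with n = 2:
r_full = 2r_hh / (1 + r_hh) = 2 × 0.668 / (1 + 0.668)
       = 1.3360 / 1.6680 = 0.8010

0.80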